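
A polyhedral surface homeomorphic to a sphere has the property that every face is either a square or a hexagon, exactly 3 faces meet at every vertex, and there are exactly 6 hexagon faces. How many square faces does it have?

6

Let x be the number of squares; then F = 6 + x.
Edge–face incidences: 2E = 6·6 + 4·x = 36 + 4x.
Every vertex has degree 3, so 3V = 2E.
Euler: V − E + F = 2 ⇒ (2E)/3 − E + (6 + x) = 2.
Multiply by 6: 2·(2E) − 3·(2E) + 6·(6 + x) = 12, i.e. 36 + 6x − (36 + 4x) = 12.
Collecting terms: 2x = 12, so x = 6.
Then 2E = 36 + 4·6 = 60, so E = 30, V = 2E/3 = 20, F = 6 + 6 = 12.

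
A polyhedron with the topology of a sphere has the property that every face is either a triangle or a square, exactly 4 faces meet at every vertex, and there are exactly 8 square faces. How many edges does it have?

28

Let x be the number of triangles; then F = 8 + x.
Edge–face incidences: 2E = 4·8 + 3·x = 32 + 3x.
Every vertex has degree 4, so 4V = 2E.
Euler: V − E + F = 2 ⇒ (2E)/4 − E + (8 + x) = 2.
Multiply by 8: 2·(2E) − 4·(2E) + 8·(8 + x) = 16, i.e. 64 + 8x − 2·(32 + 3x) = 16.
Collecting terms: 2x = 16, so x = 8.
Then 2E = 32 + 3·8 = 56, so E = 28, V = 2E/4 = 14, F = 8 + 8 = 16.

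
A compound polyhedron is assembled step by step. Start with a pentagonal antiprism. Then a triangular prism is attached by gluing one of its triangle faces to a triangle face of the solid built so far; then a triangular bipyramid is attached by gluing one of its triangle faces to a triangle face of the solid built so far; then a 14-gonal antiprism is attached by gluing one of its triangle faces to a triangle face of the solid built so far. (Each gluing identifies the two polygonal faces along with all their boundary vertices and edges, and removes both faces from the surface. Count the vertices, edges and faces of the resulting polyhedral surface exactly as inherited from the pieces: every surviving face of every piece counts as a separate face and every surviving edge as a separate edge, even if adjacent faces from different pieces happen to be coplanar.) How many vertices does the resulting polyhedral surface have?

A pentagonal antiprism: V=10, E=20, F=12.
Attach a triangular prism (V=6, E=9, F=5) along a 3-gon: merge 3 vertices and 3 edges, delete both glued faces → V=13, E=26, F=15.
Attach a triangular bipyramid (V=5, E=9, F=6) along a 3-gon: merge 3 vertices and 3 edges, delete both glued faces → V=15, E=32, F=19.
Attach a 14-gonal antiprism (V=28, E=56, F=30) along a 3-gon: merge 3 vertices and 3 edges, delete both glued faces → V=40, E=85, F=47.
Check: V − E + F = 40 − 85 + 47 = 2.

40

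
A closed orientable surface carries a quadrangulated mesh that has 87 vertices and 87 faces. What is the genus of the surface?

Every face is a square, so 2E = 4·87 = 348, giving E = 174.
χ = V − E + F = 87 − 174 + 87 = 0.
For a closed orientable surface χ = 2 − 2g, so g = (2 − (0))/2 = 1.

1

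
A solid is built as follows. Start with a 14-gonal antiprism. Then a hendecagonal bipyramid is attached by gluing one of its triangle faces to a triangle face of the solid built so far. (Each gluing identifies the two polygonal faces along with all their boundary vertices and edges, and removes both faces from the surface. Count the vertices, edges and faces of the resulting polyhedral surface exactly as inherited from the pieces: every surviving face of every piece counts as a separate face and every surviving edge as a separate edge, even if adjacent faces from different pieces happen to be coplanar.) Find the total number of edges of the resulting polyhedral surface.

86

A 14-gonal antiprism: V=28, E=56, F=30.
Attach a hendecagonal bipyramid (V=13, E=33, F=22) along a 3-gon: merge 3 vertices and 3 edges, delete both glued faces → V=38, E=86, F=50.
Check: V − E + F = 38 − 86 + 50 = 2.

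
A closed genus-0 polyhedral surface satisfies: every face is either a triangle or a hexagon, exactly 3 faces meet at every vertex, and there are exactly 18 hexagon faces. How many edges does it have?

60

Let x be the number of triangles; then F = 18 + x.
Edge–face incidences: 2E = 6·18 + 3·x = 108 + 3x.
Every vertex has degree 3, so 3V = 2E.
Euler: V − E + F = 2 ⇒ (2E)/3 − E + (18 + x) = 2.
Multiply by 6: 2·(2E) − 3·(2E) + 6·(18 + x) = 12, i.e. 108 + 6x − (108 + 3x) = 12.
Collecting terms: 3x = 12, so x = 4.
Then 2E = 108 + 3·4 = 120, so E = 60, V = 2E/3 = 40, F = 18 + 4 = 22.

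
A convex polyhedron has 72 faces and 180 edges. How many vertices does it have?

Here V − E + F = 2.
V = 2 + E − F = 2 + 180 − 72 = 110.

110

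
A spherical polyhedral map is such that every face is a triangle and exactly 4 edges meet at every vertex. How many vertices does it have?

Each face has 3 edges and each edge borders two faces, so 2E = 3F.
Each vertex has degree 4, so 4V = 2E and hence V = 3F/4.
Euler: V − E + F = 2 ⇒ (3F/4) − (3F/2) + F = 2.
Multiply by 8: (6 − 12 + 8)F = 16, i.e. 2F = 16.
So F = 8, E = 3·8/2 = 12, V = 3·8/4 = 6.

6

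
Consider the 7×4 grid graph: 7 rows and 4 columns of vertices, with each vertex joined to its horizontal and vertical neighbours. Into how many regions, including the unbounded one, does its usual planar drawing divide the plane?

19

The grid has V = 7·4 = 28 vertices and E = 7·3 + 4·6 = 45 edges.
F = 2 − V + E = 2 − 28 + 45 = 19.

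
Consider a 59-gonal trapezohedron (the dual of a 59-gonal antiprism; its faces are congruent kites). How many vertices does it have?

120

The n-trapezohedron (dual of the n-antiprism) has V = 2·59 + 2 = 120, E = 4·59 = 236, F = 2·59 = 118.
Check: V − E + F = 120 − 236 + 118 = 2.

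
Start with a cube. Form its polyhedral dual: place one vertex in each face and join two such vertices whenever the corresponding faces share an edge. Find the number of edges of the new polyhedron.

12

The base solid has V = 8, E = 12, F = 6.
The dual swaps V and F and preserves E: V′ = F = 6, E′ = E = 12, F′ = V = 8.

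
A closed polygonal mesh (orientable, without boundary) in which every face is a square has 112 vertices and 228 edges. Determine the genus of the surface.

Every face is a square and each edge borders two faces, so 4F = 2·228, giving F = 114.
χ = V − E + F = 112 − 228 + 114 = -2.
For a closed orientable surface χ = 2 − 2g, so g = (2 − (-2))/2 = 2.

2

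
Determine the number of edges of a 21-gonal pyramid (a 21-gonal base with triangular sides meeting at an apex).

A pyramid on an n-gon base has one n-gon and n triangles: V = 21 + 1 = 22, E = 2·21 = 42, F = 21 + 1 = 22.

42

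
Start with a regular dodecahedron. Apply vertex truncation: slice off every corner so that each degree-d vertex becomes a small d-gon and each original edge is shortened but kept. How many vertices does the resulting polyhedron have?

The base solid has V = 20, E = 30, F = 12.
Truncation replaces each original edge-end by a new vertex, so V′ = 2E = 60.
Each original edge survives, and each old vertex of degree d contributes d new edges; summing degrees gives Σd = 2E, so E′ = E + 2E = 3E = 90.
Each original face survives and each original vertex becomes one new face: F′ = F + V = 32.

60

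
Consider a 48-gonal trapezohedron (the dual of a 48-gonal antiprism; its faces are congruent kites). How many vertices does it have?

The n-trapezohedron (dual of the n-antiprism) has V = 2·48 + 2 = 98, E = 4·48 = 192, F = 2·48 = 96.

98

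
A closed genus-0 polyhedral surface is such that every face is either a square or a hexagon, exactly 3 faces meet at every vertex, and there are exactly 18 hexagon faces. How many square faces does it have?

Let x be the number of squares; then F = 18 + x.
Edge–face incidences: 2E = 6·18 + 4·x = 108 + 4x.
Every vertex has degree 3, so 3V = 2E.
Euler: V − E + F = 2 ⇒ (2E)/3 − E + (18 + x) = 2.
Multiply by 6: 2·(2E) − 3·(2E) + 6·(18 + x) = 12, i.e. 108 + 6x − (108 + 4x) = 12.
Collecting terms: 2x = 12, so x = 6.
Then 2E = 108 + 4·6 = 132, so E = 66, V = 2E/3 = 44, F = 18 + 6 = 24.

6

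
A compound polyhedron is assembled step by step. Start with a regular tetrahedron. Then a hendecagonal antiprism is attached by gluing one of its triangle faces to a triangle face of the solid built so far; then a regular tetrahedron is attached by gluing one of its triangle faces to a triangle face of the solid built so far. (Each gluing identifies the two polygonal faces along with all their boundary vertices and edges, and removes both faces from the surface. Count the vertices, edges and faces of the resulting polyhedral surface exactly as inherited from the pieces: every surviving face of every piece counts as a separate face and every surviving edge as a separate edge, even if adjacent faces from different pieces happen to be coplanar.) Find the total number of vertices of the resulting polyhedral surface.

A regular tetrahedron: V=4, E=6, F=4.
Attach a hendecagonal antiprism (V=22, E=44, F=24) along a 3-gon: merge 3 vertices and 3 edges, delete both glued faces → V=23, E=47, F=26.
Attach a regular tetrahedron (V=4, E=6, F=4) along a 3-gon: merge 3 vertices and 3 edges, delete both glued faces → V=24, E=50, F=28.
Check: V − E + F = 24 − 50 + 28 = 2.

24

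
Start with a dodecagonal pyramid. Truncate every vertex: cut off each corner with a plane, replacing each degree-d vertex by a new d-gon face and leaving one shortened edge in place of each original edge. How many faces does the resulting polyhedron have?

The base solid has V = 13, E = 24, F = 13.
Truncation replaces each original edge-end by a new vertex, so V′ = 2E = 48.
Each original edge survives, and each old vertex of degree d contributes d new edges; summing degrees gives Σd = 2E, so E′ = E + 2E = 3E = 72.
Each original face survives and each original vertex becomes one new face: F′ = F + V = 26.

26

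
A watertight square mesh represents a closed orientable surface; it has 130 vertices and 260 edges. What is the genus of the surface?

Every face is a square and each edge borders two faces, so 4F = 2·260, giving F = 130.
χ = V − E + F = 130 − 260 + 130 = 0.
For a closed orientable surface χ = 2 − 2g, so g = (2 − (0))/2 = 1.

1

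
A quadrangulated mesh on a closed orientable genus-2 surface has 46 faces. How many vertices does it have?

44

χ = 2 − 2·2 = -2, and every face is a square so 4F = 2E.
E = 4·46/2 = 92. Then V = -2 + E − F = -2 + 92 − 46 = 44.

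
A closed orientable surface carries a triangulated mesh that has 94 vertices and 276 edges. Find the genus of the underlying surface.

0

Every face is a triangle and each edge borders two faces, so 3F = 2·276, giving F = 184.
χ = V − E + F = 94 − 276 + 184 = 2.
For a closed orientable surface χ = 2 − 2g, so g = (2 − (2))/2 = 0.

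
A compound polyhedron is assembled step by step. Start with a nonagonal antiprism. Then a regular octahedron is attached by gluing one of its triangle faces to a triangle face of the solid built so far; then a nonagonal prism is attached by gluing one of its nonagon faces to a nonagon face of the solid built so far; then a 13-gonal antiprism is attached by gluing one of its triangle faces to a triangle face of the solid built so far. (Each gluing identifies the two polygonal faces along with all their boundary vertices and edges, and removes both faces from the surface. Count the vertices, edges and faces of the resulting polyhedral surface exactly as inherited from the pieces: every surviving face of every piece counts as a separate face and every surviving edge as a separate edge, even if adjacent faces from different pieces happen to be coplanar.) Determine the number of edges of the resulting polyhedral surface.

112

A nonagonal antiprism: V=18, E=36, F=20.
Attach a regular octahedron (V=6, E=12, F=8) along a 3-gon: merge 3 vertices and 3 edges, delete both glued faces → V=21, E=45, F=26.
Attach a nonagonal prism (V=18, E=27, F=11) along a 9-gon: merge 9 vertices and 9 edges, delete both glued faces → V=30, E=63, F=35.
Attach a 13-gonal antiprism (V=26, E=52, F=28) along a 3-gon: merge 3 vertices and 3 edges, delete both glued faces → V=53, E=112, F=61.
Check: V − E + F = 53 − 112 + 61 = 2.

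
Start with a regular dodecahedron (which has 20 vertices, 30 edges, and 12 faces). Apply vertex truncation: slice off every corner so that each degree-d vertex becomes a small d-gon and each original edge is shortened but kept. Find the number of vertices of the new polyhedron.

60

Truncation replaces each original edge-end by a new vertex, so V′ = 2E = 60.
Each original edge survives, and each old vertex of degree d contributes d new edges; summing degrees gives Σd = 2E, so E′ = E + 2E = 3E = 90.
Each original face survives and each original vertex becomes one new face: F′ = F + V = 32.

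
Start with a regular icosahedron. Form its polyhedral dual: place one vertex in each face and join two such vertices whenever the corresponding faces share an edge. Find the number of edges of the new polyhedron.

30

The base solid has V = 12, E = 30, F = 20.
The dual swaps V and F and preserves E: V′ = F = 20, E′ = E = 30, F′ = V = 12.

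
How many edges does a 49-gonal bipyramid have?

A bipyramid over an n-gon has 2n triangular faces and n + 2 vertices: V = 49 + 2 = 51, E = 3·49 = 147, F = 2·49 = 98.

147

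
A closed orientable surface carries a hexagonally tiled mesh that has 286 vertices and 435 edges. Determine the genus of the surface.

3

Every face is a hexagon and each edge borders two faces, so 6F = 2·435, giving F = 145.
χ = V − E + F = 286 − 435 + 145 = -4.
For a closed orientable surface χ = 2 − 2g, so g = (2 − (-4))/2 = 3.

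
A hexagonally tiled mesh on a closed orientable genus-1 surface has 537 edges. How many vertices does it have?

358

χ = 2 − 2·1 = 0, and every face is a hexagon so 6F = 2E.
F = 2E/6 = 179. Then V = 0 + E − F = 0 + 537 − 179 = 358.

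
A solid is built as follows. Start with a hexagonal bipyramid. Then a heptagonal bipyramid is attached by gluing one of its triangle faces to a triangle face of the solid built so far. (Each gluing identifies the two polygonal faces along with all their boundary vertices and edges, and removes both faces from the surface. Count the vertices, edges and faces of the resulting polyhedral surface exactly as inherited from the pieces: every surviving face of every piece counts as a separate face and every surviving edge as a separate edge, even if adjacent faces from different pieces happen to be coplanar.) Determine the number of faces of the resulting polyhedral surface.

A hexagonal bipyramid: V=8, E=18, F=12.
Attach a heptagonal bipyramid (V=9, E=21, F=14) along a 3-gon: merge 3 vertices and 3 edges, delete both glued faces → V=14, E=36, F=24.
Check: V − E + F = 14 − 36 + 24 = 2.

24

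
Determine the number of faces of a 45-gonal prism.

A prism on an n-gon has two n-gon bases and n rectangular sides: V = 2·45 = 90, E = 3·45 = 135, F = 45 + 2 = 47.
Check: V − E + F = 90 − 135 + 47 = 2.

47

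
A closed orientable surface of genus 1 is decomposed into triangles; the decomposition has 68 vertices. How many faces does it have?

136

χ = 2 − 2·1 = 0, and every face is a triangle so 3F = 2E.
V − E + F = 0 with E = 3F/2 gives 68 − (3/2 − 1)·F = 0, so F = 136 and E = 204.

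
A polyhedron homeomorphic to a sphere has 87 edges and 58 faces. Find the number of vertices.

Here V − E + F = 2.
V = 2 + E − F = 2 + 87 − 58 = 31.

31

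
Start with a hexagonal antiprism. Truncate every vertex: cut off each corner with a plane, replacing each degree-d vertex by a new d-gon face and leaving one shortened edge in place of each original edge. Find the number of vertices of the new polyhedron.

The base solid has V = 12, E = 24, F = 14.
Truncation replaces each original edge-end by a new vertex, so V′ = 2E = 48.
Each original edge survives, and each old vertex of degree d contributes d new edges; summing degrees gives Σd = 2E, so E′ = E + 2E = 3E = 72.
Each original face survives and each original vertex becomes one new face: F′ = F + V = 26.

48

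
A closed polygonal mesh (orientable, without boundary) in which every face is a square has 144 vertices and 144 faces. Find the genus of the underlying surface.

1

Every face is a square, so 2E = 4·144 = 576, giving E = 288.
χ = V − E + F = 144 − 288 + 144 = 0.
For a closed orientable surface χ = 2 − 2g, so g = (2 − (0))/2 = 1.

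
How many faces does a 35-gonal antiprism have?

An antiprism on an n-gon has two n-gon caps and 2n triangles: V = 2·35 = 70, E = 4·35 = 140, F = 2·35 + 2 = 72.

72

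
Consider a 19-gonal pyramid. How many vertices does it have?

20

A pyramid on an n-gon base has one n-gon and n triangles: V = 19 + 1 = 20, E = 2·19 = 38, F = 19 + 1 = 20.
Check: V − E + F = 20 − 38 + 20 = 2.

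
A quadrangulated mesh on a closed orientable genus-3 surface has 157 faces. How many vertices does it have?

χ = 2 − 2·3 = -4, and every face is a square so 4F = 2E.
E = 4·157/2 = 314. Then V = -4 + E − F = -4 + 314 − 157 = 153.

153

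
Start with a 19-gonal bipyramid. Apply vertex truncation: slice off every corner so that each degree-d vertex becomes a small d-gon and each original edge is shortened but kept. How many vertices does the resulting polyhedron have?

114

The base solid has V = 21, E = 57, F = 38.
Truncation replaces each original edge-end by a new vertex, so V′ = 2E = 114.
Each original edge survives, and each old vertex of degree d contributes d new edges; summing degrees gives Σd = 2E, so E′ = E + 2E = 3E = 171.
Each original face survives and each original vertex becomes one new face: F′ = F + V = 59.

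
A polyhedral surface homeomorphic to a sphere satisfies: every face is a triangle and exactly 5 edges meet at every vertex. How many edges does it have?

Each face has 3 edges and each edge borders two faces, so 2E = 3F.
Each vertex has degree 5, so 5V = 2E and hence V = 3F/5.
Euler: V − E + F = 2 ⇒ (3F/5) − (3F/2) + F = 2.
Multiply by 10: (6 − 15 + 10)F = 20, i.e. 1F = 20.
So F = 20, E = 3·20/2 = 30, V = 3·20/5 = 12.

30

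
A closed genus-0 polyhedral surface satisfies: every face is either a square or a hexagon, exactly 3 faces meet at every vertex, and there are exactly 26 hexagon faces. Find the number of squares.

6

Let x be the number of squares; then F = 26 + x.
Edge–face incidences: 2E = 6·26 + 4·x = 156 + 4x.
Every vertex has degree 3, so 3V = 2E.
Euler: V − E + F = 2 ⇒ (2E)/3 − E + (26 + x) = 2.
Multiply by 6: 2·(2E) − 3·(2E) + 6·(26 + x) = 12, i.e. 156 + 6x − (156 + 4x) = 12.
Collecting terms: 2x = 12, so x = 6.
Then 2E = 156 + 4·6 = 180, so E = 90, V = 2E/3 = 60, F = 26 + 6 = 32.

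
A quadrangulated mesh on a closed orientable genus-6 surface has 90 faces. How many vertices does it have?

80

χ = 2 − 2·6 = -10, and every face is a square so 4F = 2E.
E = 4·90/2 = 180. Then V = -10 + E − F = -10 + 180 − 90 = 80.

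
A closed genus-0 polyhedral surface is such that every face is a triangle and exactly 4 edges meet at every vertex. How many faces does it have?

8

Each face has 3 edges and each edge borders two faces, so 2E = 3F.
Each vertex has degree 4, so 4V = 2E and hence V = 3F/4.
Euler: V − E + F = 2 ⇒ (3F/4) − (3F/2) + F = 2.
Multiply by 8: (6 − 12 + 8)F = 16, i.e. 2F = 16.
So F = 8, E = 3·8/2 = 12, V = 3·8/4 = 6.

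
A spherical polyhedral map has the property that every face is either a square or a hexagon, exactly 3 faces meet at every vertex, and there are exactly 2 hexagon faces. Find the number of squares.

Let x be the number of squares; then F = 2 + x.
Edge–face incidences: 2E = 6·2 + 4·x = 12 + 4x.
Every vertex has degree 3, so 3V = 2E.
Euler: V − E + F = 2 ⇒ (2E)/3 − E + (2 + x) = 2.
Multiply by 6: 2·(2E) − 3·(2E) + 6·(2 + x) = 12, i.e. 12 + 6x − (12 + 4x) = 12.
Collecting terms: 2x = 12, so x = 6.
Then 2E = 12 + 4·6 = 36, so E = 18, V = 2E/3 = 12, F = 2 + 6 = 8.

6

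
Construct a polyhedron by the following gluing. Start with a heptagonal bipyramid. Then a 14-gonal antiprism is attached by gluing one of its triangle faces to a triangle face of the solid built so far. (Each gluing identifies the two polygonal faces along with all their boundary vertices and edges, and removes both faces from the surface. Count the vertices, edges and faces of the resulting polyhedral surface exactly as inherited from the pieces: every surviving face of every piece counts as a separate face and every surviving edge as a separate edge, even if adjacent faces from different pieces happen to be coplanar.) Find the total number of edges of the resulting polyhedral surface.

A heptagonal bipyramid: V=9, E=21, F=14.
Attach a 14-gonal antiprism (V=28, E=56, F=30) along a 3-gon: merge 3 vertices and 3 edges, delete both glued faces → V=34, E=74, F=42.
Check: V − E + F = 34 − 74 + 42 = 2.

74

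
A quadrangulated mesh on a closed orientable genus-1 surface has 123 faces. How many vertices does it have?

123

χ = 2 − 2·1 = 0, and every face is a square so 4F = 2E.
E = 4·123/2 = 246. Then V = 0 + E − F = 0 + 246 − 123 = 123.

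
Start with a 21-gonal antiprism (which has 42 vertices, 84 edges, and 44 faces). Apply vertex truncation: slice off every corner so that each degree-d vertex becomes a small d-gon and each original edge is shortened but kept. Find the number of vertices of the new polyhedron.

Truncation replaces each original edge-end by a new vertex, so V′ = 2E = 168.
Each original edge survives, and each old vertex of degree d contributes d new edges; summing degrees gives Σd = 2E, so E′ = E + 2E = 3E = 252.
Each original face survives and each original vertex becomes one new face: F′ = F + V = 86.

168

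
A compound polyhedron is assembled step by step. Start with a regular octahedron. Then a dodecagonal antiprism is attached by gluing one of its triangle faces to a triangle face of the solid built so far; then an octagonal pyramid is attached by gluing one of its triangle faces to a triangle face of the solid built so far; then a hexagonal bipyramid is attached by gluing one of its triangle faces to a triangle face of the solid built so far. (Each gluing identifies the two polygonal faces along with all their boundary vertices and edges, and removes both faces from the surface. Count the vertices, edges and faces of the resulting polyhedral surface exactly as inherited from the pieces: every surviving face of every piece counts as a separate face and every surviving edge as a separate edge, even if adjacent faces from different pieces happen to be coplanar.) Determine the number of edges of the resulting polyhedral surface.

85

A regular octahedron: V=6, E=12, F=8.
Attach a dodecagonal antiprism (V=24, E=48, F=26) along a 3-gon: merge 3 vertices and 3 edges, delete both glued faces → V=27, E=57, F=32.
Attach an octagonal pyramid (V=9, E=16, F=9) along a 3-gon: merge 3 vertices and 3 edges, delete both glued faces → V=33, E=70, F=39.
Attach a hexagonal bipyramid (V=8, E=18, F=12) along a 3-gon: merge 3 vertices and 3 edges, delete both glued faces → V=38, E=85, F=49.
Check: V − E + F = 38 − 85 + 49 = 2.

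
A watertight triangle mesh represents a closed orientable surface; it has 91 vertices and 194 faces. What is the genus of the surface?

4

Every face is a triangle, so 2E = 3·194 = 582, giving E = 291.
χ = V − E + F = 91 − 291 + 194 = -6.
For a closed orientable surface χ = 2 − 2g, so g = (2 − (-6))/2 = 4.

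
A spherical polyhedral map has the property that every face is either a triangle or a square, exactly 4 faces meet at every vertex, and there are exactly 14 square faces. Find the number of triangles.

Let x be the number of triangles; then F = 14 + x.
Edge–face incidences: 2E = 4·14 + 3·x = 56 + 3x.
Every vertex has degree 4, so 4V = 2E.
Euler: V − E + F = 2 ⇒ (2E)/4 − E + (14 + x) = 2.
Multiply by 8: 2·(2E) − 4·(2E) + 8·(14 + x) = 16, i.e. 112 + 8x − 2·(56 + 3x) = 16.
Collecting terms: 2x = 16, so x = 8.
Then 2E = 56 + 3·8 = 80, so E = 40, V = 2E/4 = 20, F = 14 + 8 = 22.

8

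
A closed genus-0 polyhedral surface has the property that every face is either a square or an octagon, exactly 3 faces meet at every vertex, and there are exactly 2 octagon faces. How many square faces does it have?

8

Let x be the number of squares; then F = 2 + x.
Edge–face incidences: 2E = 8·2 + 4·x = 16 + 4x.
Every vertex has degree 3, so 3V = 2E.
Euler: V − E + F = 2 ⇒ (2E)/3 − E + (2 + x) = 2.
Multiply by 6: 2·(2E) − 3·(2E) + 6·(2 + x) = 12, i.e. 12 + 6x − (16 + 4x) = 12.
Collecting terms: 2x − 4 = 12, so 2x = 16, so x = 8.
Then 2E = 16 + 4·8 = 48, so E = 24, V = 2E/3 = 16, F = 2 + 8 = 10.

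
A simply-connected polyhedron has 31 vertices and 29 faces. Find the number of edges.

Here V − E + F = 2.
E = V + F − (2) = 31 + 29 − (2) = 58.

58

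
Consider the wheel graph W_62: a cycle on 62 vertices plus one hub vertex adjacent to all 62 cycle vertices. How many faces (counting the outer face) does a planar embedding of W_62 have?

63

W_62 has V = 62 + 1 = 63 vertices and E = 2·62 = 124 edges.
By Euler's formula F = 2 − V + E = 2 − 63 + 124 = 63.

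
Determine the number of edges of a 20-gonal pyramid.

A pyramid on an n-gon base has one n-gon and n triangles: V = 20 + 1 = 21, E = 2·20 = 40, F = 20 + 1 = 21.
Check: V − E + F = 21 − 40 + 21 = 2.

40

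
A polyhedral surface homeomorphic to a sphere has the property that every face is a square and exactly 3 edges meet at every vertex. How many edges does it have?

12

Each face has 4 edges and each edge borders two faces, so 2E = 4F.
Each vertex has degree 3, so 3V = 2E and hence V = 4F/3.
Euler: V − E + F = 2 ⇒ (4F/3) − (4F/2) + F = 2.
Multiply by 6: (8 − 12 + 6)F = 12, i.e. 2F = 12.
So F = 6, E = 4·6/2 = 12, V = 4·6/3 = 8.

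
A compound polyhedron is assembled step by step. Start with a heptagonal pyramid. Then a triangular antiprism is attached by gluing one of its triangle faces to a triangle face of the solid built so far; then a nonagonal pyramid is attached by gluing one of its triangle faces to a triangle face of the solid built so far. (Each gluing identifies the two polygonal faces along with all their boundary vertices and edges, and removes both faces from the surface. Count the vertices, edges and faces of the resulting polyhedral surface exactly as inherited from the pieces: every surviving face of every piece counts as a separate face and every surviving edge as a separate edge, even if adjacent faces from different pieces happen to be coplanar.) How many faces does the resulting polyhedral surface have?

22

A heptagonal pyramid: V=8, E=14, F=8.
Attach a triangular antiprism (V=6, E=12, F=8) along a 3-gon: merge 3 vertices and 3 edges, delete both glued faces → V=11, E=23, F=14.
Attach a nonagonal pyramid (V=10, E=18, F=10) along a 3-gon: merge 3 vertices and 3 edges, delete both glued faces → V=18, E=38, F=22.
Check: V − E + F = 18 − 38 + 22 = 2.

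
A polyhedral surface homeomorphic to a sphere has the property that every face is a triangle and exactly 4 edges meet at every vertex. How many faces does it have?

Each face has 3 edges and each edge borders two faces, so 2E = 3F.
Each vertex has degree 4, so 4V = 2E and hence V = 3F/4.
Euler: V − E + F = 2 ⇒ (3F/4) − (3F/2) + F = 2.
Multiply by 8: (6 − 12 + 8)F = 16, i.e. 2F = 16.
So F = 8, E = 3·8/2 = 12, V = 3·8/4 = 6.

8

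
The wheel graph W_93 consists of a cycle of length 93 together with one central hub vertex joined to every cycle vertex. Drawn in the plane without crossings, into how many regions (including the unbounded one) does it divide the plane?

94

W_93 has V = 93 + 1 = 94 vertices and E = 2·93 = 186 edges.
By Euler's formula F = 2 − V + E = 2 − 94 + 186 = 94.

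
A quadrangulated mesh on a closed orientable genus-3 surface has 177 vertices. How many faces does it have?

χ = 2 − 2·3 = -4, and every face is a square so 4F = 2E.
V − E + F = -4 with E = 4F/2 gives 177 − (4/2 − 1)·F = -4, so F = 181 and E = 362.

181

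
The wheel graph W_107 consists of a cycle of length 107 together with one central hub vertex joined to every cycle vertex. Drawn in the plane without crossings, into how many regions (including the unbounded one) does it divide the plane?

W_107 has V = 107 + 1 = 108 vertices and E = 2·107 = 214 edges.
By Euler's formula F = 2 − V + E = 2 − 108 + 214 = 108.

108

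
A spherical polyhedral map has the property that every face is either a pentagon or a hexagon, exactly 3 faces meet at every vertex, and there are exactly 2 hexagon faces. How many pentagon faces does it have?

12

Let x be the number of pentagons; then F = 2 + x.
Edge–face incidences: 2E = 6·2 + 5·x = 12 + 5x.
Every vertex has degree 3, so 3V = 2E.
Euler: V − E + F = 2 ⇒ (2E)/3 − E + (2 + x) = 2.
Multiply by 6: 2·(2E) − 3·(2E) + 6·(2 + x) = 12, i.e. 12 + 6x − (12 + 5x) = 12.
Collecting terms: x = 12.
Then 2E = 12 + 5·12 = 72, so E = 36, V = 2E/3 = 24, F = 2 + 12 = 14.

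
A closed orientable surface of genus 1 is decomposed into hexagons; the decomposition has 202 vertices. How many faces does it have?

101

χ = 2 − 2·1 = 0, and every face is a hexagon so 6F = 2E.
V − E + F = 0 with E = 6F/2 gives 202 − (6/2 − 1)·F = 0, so F = 101 and E = 303.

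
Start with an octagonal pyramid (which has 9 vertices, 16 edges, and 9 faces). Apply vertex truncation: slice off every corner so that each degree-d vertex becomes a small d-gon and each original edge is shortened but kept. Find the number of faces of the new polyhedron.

18

Truncation replaces each original edge-end by a new vertex, so V′ = 2E = 32.
Each original edge survives, and each old vertex of degree d contributes d new edges; summing degrees gives Σd = 2E, so E′ = E + 2E = 3E = 48.
Each original face survives and each original vertex becomes one new face: F′ = F + V = 18.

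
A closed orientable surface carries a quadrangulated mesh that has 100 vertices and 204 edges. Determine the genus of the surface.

Every face is a square and each edge borders two faces, so 4F = 2·204, giving F = 102.
χ = V − E + F = 100 − 204 + 102 = -2.
For a closed orientable surface χ = 2 − 2g, so g = (2 − (-2))/2 = 2.

2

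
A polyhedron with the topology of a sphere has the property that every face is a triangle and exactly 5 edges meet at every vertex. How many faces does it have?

20

Each face has 3 edges and each edge borders two faces, so 2E = 3F.
Each vertex has degree 5, so 5V = 2E and hence V = 3F/5.
Euler: V − E + F = 2 ⇒ (3F/5) − (3F/2) + F = 2.
Multiply by 10: (6 − 15 + 10)F = 20, i.e. 1F = 20.
So F = 20, E = 3·20/2 = 30, V = 3·20/5 = 12.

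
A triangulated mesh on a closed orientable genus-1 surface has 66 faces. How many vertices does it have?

33

χ = 2 − 2·1 = 0, and every face is a triangle so 3F = 2E.
E = 3·66/2 = 99. Then V = 0 + E − F = 0 + 99 − 66 = 33.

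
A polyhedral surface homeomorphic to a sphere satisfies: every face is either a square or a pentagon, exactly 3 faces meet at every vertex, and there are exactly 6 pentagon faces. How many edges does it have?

21

Let x be the number of squares; then F = 6 + x.
Edge–face incidences: 2E = 5·6 + 4·x = 30 + 4x.
Every vertex has degree 3, so 3V = 2E.
Euler: V − E + F = 2 ⇒ (2E)/3 − E + (6 + x) = 2.
Multiply by 6: 2·(2E) − 3·(2E) + 6·(6 + x) = 12, i.e. 36 + 6x − (30 + 4x) = 12.
Collecting terms: 2x + 6 = 12, so 2x = 6, so x = 3.
Then 2E = 30 + 4·3 = 42, so E = 21, V = 2E/3 = 14, F = 6 + 3 = 9.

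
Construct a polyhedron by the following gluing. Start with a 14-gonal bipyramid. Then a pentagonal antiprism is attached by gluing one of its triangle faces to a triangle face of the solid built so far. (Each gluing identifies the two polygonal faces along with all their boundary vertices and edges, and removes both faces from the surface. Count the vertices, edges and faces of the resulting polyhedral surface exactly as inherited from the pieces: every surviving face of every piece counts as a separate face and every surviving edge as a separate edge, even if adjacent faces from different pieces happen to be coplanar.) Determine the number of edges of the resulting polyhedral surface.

A 14-gonal bipyramid: V=16, E=42, F=28.
Attach a pentagonal antiprism (V=10, E=20, F=12) along a 3-gon: merge 3 vertices and 3 edges, delete both glued faces → V=23, E=59, F=38.
Check: V − E + F = 23 − 59 + 38 = 2.

59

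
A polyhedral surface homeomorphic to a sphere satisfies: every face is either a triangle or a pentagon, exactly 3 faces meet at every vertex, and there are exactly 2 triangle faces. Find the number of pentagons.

Let x be the number of pentagons; then F = 2 + x.
Edge–face incidences: 2E = 3·2 + 5·x = 6 + 5x.
Every vertex has degree 3, so 3V = 2E.
Euler: V − E + F = 2 ⇒ (2E)/3 − E + (2 + x) = 2.
Multiply by 6: 2·(2E) − 3·(2E) + 6·(2 + x) = 12, i.e. 12 + 6x − (6 + 5x) = 12.
Collecting terms: x + 6 = 12, so x = 6.
Then 2E = 6 + 5·6 = 36, so E = 18, V = 2E/3 = 12, F = 2 + 6 = 8.

6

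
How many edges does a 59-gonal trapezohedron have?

236

The n-trapezohedron (dual of the n-antiprism) has V = 2·59 + 2 = 120, E = 4·59 = 236, F = 2·59 = 118.
Check: V − E + F = 120 − 236 + 118 = 2.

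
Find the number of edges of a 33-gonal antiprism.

132

An antiprism on an n-gon has two n-gon caps and 2n triangles: V = 2·33 = 66, E = 4·33 = 132, F = 2·33 + 2 = 68.
Check: V − E + F = 66 − 132 + 68 = 2.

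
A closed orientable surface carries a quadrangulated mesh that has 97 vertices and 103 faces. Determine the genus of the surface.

4

Every face is a square, so 2E = 4·103 = 412, giving E = 206.
χ = V − E + F = 97 − 206 + 103 = -6.
For a closed orientable surface χ = 2 − 2g, so g = (2 − (-6))/2 = 4.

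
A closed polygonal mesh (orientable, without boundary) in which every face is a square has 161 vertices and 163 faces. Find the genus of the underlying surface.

Every face is a square, so 2E = 4·163 = 652, giving E = 326.
χ = V − E + F = 161 − 326 + 163 = -2.
For a closed orientable surface χ = 2 − 2g, so g = (2 − (-2))/2 = 2.

2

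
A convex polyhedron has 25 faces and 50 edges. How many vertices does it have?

27

Here V − E + F = 2.
V = 2 + E − F = 2 + 50 − 25 = 27.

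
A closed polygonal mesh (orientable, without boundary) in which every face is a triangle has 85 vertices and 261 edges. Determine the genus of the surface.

Every face is a triangle and each edge borders two faces, so 3F = 2·261, giving F = 174.
χ = V − E + F = 85 − 261 + 174 = -2.
For a closed orientable surface χ = 2 − 2g, so g = (2 − (-2))/2 = 2.

2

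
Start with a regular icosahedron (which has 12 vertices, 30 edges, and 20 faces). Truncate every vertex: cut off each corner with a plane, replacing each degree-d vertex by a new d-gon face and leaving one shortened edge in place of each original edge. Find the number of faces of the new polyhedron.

32

Truncation replaces each original edge-end by a new vertex, so V′ = 2E = 60.
Each original edge survives, and each old vertex of degree d contributes d new edges; summing degrees gives Σd = 2E, so E′ = E + 2E = 3E = 90.
Each original face survives and each original vertex becomes one new face: F′ = F + V = 32.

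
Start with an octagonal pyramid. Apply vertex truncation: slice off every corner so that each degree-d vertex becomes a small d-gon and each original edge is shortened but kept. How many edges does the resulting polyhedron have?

48

The base solid has V = 9, E = 16, F = 9.
Truncation replaces each original edge-end by a new vertex, so V′ = 2E = 32.
Each original edge survives, and each old vertex of degree d contributes d new edges; summing degrees gives Σd = 2E, so E′ = E + 2E = 3E = 48.
Each original face survives and each original vertex becomes one new face: F′ = F + V = 18.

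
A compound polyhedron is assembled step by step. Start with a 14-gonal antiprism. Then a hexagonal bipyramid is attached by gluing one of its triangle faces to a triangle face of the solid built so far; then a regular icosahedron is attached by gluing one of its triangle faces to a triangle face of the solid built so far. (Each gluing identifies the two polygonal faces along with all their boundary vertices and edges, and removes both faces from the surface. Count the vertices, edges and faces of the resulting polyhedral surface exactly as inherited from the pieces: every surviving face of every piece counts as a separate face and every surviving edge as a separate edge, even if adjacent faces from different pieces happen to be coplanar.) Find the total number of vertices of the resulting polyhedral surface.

42

A 14-gonal antiprism: V=28, E=56, F=30.
Attach a hexagonal bipyramid (V=8, E=18, F=12) along a 3-gon: merge 3 vertices and 3 edges, delete both glued faces → V=33, E=71, F=40.
Attach a regular icosahedron (V=12, E=30, F=20) along a 3-gon: merge 3 vertices and 3 edges, delete both glued faces → V=42, E=98, F=58.
Check: V − E + F = 42 − 98 + 58 = 2.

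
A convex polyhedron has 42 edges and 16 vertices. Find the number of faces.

28

Here V − E + F = 2.
F = 2 − V + E = 2 − 16 + 42 = 28.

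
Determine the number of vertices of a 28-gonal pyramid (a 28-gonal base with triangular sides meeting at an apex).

29

A pyramid on an n-gon base has one n-gon and n triangles: V = 28 + 1 = 29, E = 2·28 = 56, F = 28 + 1 = 29.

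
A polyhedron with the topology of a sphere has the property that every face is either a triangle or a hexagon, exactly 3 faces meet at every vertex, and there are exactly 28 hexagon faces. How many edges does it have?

Let x be the number of triangles; then F = 28 + x.
Edge–face incidences: 2E = 6·28 + 3·x = 168 + 3x.
Every vertex has degree 3, so 3V = 2E.
Euler: V − E + F = 2 ⇒ (2E)/3 − E + (28 + x) = 2.
Multiply by 6: 2·(2E) − 3·(2E) + 6·(28 + x) = 12, i.e. 168 + 6x − (168 + 3x) = 12.
Collecting terms: 3x = 12, so x = 4.
Then 2E = 168 + 3·4 = 180, so E = 90, V = 2E/3 = 60, F = 28 + 4 = 32.

90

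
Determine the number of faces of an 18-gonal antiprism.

An antiprism on an n-gon has two n-gon caps and 2n triangles: V = 2·18 = 36, E = 4·18 = 72, F = 2·18 + 2 = 38.
Check: V − E + F = 36 − 72 + 38 = 2.

38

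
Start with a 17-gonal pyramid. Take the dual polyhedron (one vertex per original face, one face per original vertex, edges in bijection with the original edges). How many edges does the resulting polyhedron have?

34

The base solid has V = 18, E = 34, F = 18.
The dual swaps V and F and preserves E: V′ = F = 18, E′ = E = 34, F′ = V = 18.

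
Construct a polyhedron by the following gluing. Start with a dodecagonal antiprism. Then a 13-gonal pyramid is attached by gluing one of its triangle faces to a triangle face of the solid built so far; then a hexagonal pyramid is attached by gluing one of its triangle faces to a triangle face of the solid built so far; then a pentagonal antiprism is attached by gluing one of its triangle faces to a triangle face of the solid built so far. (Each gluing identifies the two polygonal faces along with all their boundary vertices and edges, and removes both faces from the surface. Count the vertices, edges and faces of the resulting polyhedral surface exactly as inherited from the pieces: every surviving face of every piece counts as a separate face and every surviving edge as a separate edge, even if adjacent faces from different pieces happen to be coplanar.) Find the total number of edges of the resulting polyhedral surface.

A dodecagonal antiprism: V=24, E=48, F=26.
Attach a 13-gonal pyramid (V=14, E=26, F=14) along a 3-gon: merge 3 vertices and 3 edges, delete both glued faces → V=35, E=71, F=38.
Attach a hexagonal pyramid (V=7, E=12, F=7) along a 3-gon: merge 3 vertices and 3 edges, delete both glued faces → V=39, E=80, F=43.
Attach a pentagonal antiprism (V=10, E=20, F=12) along a 3-gon: merge 3 vertices and 3 edges, delete both glued faces → V=46, E=97, F=53.
Check: V − E + F = 46 − 97 + 53 = 2.

97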